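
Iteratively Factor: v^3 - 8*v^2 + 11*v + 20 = (v - 4)*(v^2 - 4*v - 5) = (v - 5)*(v - 4)*(v + 1)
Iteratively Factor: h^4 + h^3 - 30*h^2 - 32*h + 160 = (h - 2)*(h^3 + 3*h^2 - 24*h - 80) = (h - 2)*(h + 4)*(h^2 - h - 20) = (h - 2)*(h + 4)^2*(h - 5)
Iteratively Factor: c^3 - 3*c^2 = (c - 3)*(c^2) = c*(c - 3)*(c)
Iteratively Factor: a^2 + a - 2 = (a - 1)*(a + 2)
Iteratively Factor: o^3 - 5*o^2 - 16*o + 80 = (o + 4)*(o^2 - 9*o + 20) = (o - 5)*(o + 4)*(o - 4)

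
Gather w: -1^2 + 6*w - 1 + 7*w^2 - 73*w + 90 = 7*w^2 - 67*w + 88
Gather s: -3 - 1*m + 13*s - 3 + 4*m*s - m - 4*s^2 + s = -2*m - 4*s^2 + s*(4*m + 14) - 6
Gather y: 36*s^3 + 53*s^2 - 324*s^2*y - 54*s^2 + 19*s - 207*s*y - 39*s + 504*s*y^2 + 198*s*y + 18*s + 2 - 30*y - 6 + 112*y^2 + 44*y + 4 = 36*s^3 - s^2 - 2*s + y^2*(504*s + 112) + y*(-324*s^2 - 9*s + 14)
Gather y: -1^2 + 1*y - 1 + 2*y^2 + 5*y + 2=2*y^2 + 6*y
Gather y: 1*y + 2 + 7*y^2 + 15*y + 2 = 7*y^2 + 16*y + 4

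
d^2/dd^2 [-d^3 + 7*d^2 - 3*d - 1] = 14 - 6*d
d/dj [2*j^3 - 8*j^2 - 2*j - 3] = 6*j^2 - 16*j - 2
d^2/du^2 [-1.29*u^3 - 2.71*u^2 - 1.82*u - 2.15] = -7.74*u - 5.42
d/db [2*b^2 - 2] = 4*b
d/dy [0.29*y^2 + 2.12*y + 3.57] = 0.58*y + 2.12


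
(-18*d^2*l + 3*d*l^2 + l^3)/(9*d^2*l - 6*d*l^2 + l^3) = (-6*d - l)/(3*d - l)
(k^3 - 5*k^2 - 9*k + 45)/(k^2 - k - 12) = (k^2 - 8*k + 15)/(k - 4)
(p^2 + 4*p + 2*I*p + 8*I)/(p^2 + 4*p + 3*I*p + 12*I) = (p + 2*I)/(p + 3*I)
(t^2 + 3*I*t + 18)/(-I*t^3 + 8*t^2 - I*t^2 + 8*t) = (-t^2 - 3*I*t - 18)/(t*(I*t^2 - 8*t + I*t - 8))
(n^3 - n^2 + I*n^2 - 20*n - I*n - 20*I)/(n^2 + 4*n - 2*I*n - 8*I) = (n^2 + n*(-5 + I) - 5*I)/(n - 2*I)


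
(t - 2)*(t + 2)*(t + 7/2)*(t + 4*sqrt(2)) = t^4 + 7*t^3/2 + 4*sqrt(2)*t^3 - 4*t^2 + 14*sqrt(2)*t^2 - 16*sqrt(2)*t - 14*t - 56*sqrt(2)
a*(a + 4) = a^2 + 4*a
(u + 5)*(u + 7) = u^2 + 12*u + 35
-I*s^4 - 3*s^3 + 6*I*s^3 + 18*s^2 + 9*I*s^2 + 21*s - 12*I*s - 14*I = (s - 7)*(s - 2*I)*(s - I)*(-I*s - I)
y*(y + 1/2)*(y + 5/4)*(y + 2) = y^4 + 15*y^3/4 + 33*y^2/8 + 5*y/4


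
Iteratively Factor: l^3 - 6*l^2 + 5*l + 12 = (l - 4)*(l^2 - 2*l - 3) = (l - 4)*(l - 3)*(l + 1)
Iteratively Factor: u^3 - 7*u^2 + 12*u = (u - 4)*(u^2 - 3*u) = u*(u - 4)*(u - 3)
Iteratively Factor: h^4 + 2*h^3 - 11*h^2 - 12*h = (h + 4)*(h^3 - 2*h^2 - 3*h) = h*(h + 4)*(h^2 - 2*h - 3) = h*(h - 3)*(h + 4)*(h + 1)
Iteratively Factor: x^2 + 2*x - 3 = (x + 3)*(x - 1)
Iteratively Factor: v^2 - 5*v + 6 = (v - 3)*(v - 2)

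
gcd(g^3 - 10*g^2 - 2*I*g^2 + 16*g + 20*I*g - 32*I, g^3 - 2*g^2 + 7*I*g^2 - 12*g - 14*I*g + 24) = g - 2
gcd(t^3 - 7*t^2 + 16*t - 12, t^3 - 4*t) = t - 2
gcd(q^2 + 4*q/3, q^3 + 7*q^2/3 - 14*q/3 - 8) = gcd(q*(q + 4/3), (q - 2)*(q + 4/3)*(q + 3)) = q + 4/3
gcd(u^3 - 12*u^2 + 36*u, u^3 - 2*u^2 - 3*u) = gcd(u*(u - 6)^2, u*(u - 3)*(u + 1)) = u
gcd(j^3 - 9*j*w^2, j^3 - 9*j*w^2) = -j^3 + 9*j*w^2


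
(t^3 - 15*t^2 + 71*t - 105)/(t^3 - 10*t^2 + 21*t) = (t - 5)/t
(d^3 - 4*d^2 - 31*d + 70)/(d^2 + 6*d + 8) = (d^3 - 4*d^2 - 31*d + 70)/(d^2 + 6*d + 8)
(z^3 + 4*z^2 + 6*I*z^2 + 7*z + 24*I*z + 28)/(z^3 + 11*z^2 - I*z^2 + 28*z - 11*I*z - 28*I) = (z + 7*I)/(z + 7)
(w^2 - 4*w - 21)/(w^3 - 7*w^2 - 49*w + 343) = (w + 3)/(w^2 - 49)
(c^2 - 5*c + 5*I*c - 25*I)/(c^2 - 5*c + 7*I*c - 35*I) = (c + 5*I)/(c + 7*I)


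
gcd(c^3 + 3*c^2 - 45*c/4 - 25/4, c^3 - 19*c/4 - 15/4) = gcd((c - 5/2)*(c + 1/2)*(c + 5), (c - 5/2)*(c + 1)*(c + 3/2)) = c - 5/2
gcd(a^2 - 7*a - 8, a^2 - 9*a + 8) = a - 8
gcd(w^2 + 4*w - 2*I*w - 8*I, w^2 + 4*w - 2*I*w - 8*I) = w^2 + w*(4 - 2*I) - 8*I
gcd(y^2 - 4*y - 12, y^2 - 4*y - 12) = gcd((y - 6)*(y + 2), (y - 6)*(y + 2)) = y^2 - 4*y - 12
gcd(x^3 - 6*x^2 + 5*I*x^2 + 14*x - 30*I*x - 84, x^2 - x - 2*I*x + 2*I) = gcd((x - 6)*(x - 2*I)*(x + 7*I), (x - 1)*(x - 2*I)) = x - 2*I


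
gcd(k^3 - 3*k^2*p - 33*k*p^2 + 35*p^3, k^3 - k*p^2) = -k + p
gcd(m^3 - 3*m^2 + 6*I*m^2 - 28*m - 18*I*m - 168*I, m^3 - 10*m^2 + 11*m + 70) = m - 7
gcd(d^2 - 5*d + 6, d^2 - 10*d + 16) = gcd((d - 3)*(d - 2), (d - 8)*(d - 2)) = d - 2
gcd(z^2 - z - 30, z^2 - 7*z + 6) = z - 6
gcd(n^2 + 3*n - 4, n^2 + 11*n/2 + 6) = n + 4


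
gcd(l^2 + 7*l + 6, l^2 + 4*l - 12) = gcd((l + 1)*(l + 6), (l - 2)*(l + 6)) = l + 6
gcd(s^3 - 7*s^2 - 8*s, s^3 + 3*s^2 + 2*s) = s^2 + s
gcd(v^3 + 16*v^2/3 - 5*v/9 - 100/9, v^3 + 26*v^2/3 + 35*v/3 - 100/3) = v^2 + 11*v/3 - 20/3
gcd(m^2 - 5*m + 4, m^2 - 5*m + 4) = m^2 - 5*m + 4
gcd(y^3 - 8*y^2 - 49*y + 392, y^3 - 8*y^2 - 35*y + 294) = y - 7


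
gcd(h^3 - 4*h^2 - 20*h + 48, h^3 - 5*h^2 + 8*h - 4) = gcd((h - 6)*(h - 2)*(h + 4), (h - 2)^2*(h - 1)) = h - 2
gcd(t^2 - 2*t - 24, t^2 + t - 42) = t - 6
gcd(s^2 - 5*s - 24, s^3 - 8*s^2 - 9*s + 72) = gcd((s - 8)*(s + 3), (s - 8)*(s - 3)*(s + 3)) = s^2 - 5*s - 24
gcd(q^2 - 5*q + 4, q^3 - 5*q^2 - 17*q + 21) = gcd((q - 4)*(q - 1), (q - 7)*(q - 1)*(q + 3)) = q - 1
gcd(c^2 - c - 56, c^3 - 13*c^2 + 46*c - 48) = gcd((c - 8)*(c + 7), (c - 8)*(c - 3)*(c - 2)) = c - 8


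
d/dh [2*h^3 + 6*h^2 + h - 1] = 6*h^2 + 12*h + 1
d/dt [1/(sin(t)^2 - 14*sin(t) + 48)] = 2*(7 - sin(t))*cos(t)/(sin(t)^2 - 14*sin(t) + 48)^2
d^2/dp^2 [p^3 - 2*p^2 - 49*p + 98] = 6*p - 4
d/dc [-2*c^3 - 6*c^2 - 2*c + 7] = -6*c^2 - 12*c - 2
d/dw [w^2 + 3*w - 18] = 2*w + 3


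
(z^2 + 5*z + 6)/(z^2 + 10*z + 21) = (z + 2)/(z + 7)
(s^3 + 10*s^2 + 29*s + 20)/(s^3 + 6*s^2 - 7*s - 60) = (s + 1)/(s - 3)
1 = 1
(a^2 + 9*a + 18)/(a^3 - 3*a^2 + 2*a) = (a^2 + 9*a + 18)/(a*(a^2 - 3*a + 2))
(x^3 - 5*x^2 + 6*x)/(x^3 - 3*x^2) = (x - 2)/x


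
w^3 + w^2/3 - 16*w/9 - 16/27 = (w - 4/3)*(w + 1/3)*(w + 4/3)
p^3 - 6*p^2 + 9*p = p*(p - 3)^2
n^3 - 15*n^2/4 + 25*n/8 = n*(n - 5/2)*(n - 5/4)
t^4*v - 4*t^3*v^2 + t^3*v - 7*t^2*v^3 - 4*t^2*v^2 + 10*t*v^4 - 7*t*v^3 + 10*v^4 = (t - 5*v)*(t - v)*(t + 2*v)*(t*v + v)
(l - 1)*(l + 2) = l^2 + l - 2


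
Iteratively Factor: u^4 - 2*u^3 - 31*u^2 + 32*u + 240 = (u + 4)*(u^3 - 6*u^2 - 7*u + 60) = (u - 4)*(u + 4)*(u^2 - 2*u - 15) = (u - 5)*(u - 4)*(u + 4)*(u + 3)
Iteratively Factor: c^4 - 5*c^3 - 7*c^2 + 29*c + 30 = (c - 3)*(c^3 - 2*c^2 - 13*c - 10) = (c - 3)*(c + 2)*(c^2 - 4*c - 5) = (c - 3)*(c + 1)*(c + 2)*(c - 5)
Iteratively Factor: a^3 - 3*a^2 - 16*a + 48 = (a - 3)*(a^2 - 16) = (a - 4)*(a - 3)*(a + 4)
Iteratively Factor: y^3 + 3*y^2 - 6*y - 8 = (y + 1)*(y^2 + 2*y - 8) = (y - 2)*(y + 1)*(y + 4)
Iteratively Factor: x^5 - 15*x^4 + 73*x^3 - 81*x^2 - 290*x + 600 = (x - 5)*(x^4 - 10*x^3 + 23*x^2 + 34*x - 120) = (x - 5)*(x - 3)*(x^3 - 7*x^2 + 2*x + 40) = (x - 5)^2*(x - 3)*(x^2 - 2*x - 8) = (x - 5)^2*(x - 4)*(x - 3)*(x + 2)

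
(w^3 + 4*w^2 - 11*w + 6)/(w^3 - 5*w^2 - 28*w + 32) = (w^2 + 5*w - 6)/(w^2 - 4*w - 32)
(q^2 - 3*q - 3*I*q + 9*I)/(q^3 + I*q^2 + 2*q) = (q^2 - 3*q - 3*I*q + 9*I)/(q*(q^2 + I*q + 2))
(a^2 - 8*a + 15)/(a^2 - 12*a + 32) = (a^2 - 8*a + 15)/(a^2 - 12*a + 32)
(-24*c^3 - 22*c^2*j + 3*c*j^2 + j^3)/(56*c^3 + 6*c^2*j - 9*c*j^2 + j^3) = (-6*c^2 - 7*c*j - j^2)/(14*c^2 + 5*c*j - j^2)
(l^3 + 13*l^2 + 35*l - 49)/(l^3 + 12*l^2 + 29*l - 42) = (l + 7)/(l + 6)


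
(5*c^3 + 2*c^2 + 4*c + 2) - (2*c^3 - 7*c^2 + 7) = 3*c^3 + 9*c^2 + 4*c - 5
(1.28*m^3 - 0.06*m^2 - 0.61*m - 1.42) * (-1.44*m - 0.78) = -1.8432*m^4 - 0.912*m^3 + 0.9252*m^2 + 2.5206*m + 1.1076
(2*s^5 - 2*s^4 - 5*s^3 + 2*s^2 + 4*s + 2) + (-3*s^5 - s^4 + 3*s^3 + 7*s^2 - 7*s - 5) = -s^5 - 3*s^4 - 2*s^3 + 9*s^2 - 3*s - 3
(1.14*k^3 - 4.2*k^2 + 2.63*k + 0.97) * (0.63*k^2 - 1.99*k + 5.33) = 0.7182*k^5 - 4.9146*k^4 + 16.0911*k^3 - 27.0086*k^2 + 12.0876*k + 5.1701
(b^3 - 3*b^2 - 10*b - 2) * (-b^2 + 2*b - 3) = -b^5 + 5*b^4 + b^3 - 9*b^2 + 26*b + 6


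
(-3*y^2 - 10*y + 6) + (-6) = -3*y^2 - 10*y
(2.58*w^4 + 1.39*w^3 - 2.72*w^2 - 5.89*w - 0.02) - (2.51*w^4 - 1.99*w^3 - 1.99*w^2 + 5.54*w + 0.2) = 0.0700000000000003*w^4 + 3.38*w^3 - 0.73*w^2 - 11.43*w - 0.22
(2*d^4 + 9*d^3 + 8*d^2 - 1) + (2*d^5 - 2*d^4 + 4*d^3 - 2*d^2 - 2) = 2*d^5 + 13*d^3 + 6*d^2 - 3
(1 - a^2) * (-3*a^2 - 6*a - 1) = 3*a^4 + 6*a^3 - 2*a^2 - 6*a - 1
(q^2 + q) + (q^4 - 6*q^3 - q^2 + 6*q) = q^4 - 6*q^3 + 7*q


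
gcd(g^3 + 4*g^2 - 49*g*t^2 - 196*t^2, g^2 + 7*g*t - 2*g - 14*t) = g + 7*t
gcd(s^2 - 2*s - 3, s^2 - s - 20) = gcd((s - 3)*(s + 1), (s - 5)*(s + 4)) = 1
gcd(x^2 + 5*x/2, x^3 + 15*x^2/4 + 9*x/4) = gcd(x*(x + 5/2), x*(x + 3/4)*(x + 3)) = x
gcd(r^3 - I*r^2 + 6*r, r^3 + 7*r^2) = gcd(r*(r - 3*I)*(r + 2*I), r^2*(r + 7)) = r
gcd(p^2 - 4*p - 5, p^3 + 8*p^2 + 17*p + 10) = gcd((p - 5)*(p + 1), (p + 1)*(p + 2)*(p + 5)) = p + 1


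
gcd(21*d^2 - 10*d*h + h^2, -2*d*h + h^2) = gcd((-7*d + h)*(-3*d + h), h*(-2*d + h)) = 1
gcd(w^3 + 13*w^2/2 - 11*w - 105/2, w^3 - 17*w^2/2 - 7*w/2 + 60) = w^2 - w/2 - 15/2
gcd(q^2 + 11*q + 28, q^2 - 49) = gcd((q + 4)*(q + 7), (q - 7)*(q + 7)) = q + 7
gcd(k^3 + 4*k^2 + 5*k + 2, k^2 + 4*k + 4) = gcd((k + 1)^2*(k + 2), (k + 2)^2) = k + 2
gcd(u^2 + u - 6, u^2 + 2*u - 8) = u - 2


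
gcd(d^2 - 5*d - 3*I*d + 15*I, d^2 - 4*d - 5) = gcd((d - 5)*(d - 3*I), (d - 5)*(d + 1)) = d - 5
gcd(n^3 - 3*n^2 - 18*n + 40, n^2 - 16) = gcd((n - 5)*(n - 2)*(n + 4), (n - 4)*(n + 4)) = n + 4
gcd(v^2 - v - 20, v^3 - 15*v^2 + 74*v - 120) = v - 5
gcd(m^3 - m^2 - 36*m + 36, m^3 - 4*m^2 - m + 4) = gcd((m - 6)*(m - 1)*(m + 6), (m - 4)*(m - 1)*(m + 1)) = m - 1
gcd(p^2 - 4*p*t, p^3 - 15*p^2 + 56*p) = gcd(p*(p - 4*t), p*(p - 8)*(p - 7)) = p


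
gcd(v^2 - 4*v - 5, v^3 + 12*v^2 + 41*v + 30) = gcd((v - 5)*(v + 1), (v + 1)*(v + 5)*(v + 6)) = v + 1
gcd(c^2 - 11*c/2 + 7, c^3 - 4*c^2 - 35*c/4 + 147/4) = c - 7/2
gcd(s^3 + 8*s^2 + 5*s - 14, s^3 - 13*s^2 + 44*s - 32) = s - 1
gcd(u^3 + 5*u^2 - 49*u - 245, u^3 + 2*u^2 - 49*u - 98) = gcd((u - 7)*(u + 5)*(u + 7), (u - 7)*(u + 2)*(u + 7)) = u^2 - 49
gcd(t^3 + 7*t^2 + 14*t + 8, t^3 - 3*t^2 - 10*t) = t + 2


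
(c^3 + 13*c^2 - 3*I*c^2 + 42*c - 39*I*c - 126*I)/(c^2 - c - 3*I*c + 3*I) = (c^2 + 13*c + 42)/(c - 1)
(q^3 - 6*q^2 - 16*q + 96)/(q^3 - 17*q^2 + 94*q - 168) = (q + 4)/(q - 7)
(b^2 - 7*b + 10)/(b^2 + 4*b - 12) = (b - 5)/(b + 6)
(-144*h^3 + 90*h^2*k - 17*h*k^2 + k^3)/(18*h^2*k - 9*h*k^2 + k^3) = (-8*h + k)/k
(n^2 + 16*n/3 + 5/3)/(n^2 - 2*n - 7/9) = 3*(n + 5)/(3*n - 7)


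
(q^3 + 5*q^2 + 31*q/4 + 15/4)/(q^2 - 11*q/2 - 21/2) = (2*q^2 + 7*q + 5)/(2*(q - 7))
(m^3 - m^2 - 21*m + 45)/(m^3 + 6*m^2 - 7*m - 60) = (m - 3)/(m + 4)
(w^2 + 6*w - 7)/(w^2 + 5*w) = (w^2 + 6*w - 7)/(w*(w + 5))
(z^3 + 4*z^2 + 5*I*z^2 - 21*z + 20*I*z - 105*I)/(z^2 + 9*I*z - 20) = (z^2 + 4*z - 21)/(z + 4*I)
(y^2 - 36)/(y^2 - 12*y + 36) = (y + 6)/(y - 6)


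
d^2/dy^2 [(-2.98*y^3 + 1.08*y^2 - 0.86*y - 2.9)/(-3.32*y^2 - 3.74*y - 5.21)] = (-1.13686837721616e-13*y^5 - 2.8421709430404e-14*y^4 + 26.0536*y^3 + 652.274568*y^2 + 612.135276*y - 111.341824)/(36.594368*y^6 + 123.671328*y^5 + 311.596608*y^4 + 440.462792*y^3 + 488.981424*y^2 + 304.556802*y + 141.420761)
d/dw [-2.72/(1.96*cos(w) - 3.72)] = -5.3312*sin(w)/(1.96*cos(w) - 3.72)^2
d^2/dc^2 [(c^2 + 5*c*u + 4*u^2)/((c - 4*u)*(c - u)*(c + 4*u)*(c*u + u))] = 2*(3*c^5 - 9*c^4*u + 3*c^4 - 19*c^3*u^2 + 3*c^3*u + c^3 + 87*c^2*u^3 - 69*c^2*u^2 + 3*c^2*u - 60*c*u^4 + 135*c*u^3 - 27*c*u^2 + 16*u^5 - 36*u^4 + 41*u^3)/(u*(c^9 - 15*c^8*u + 3*c^8 + 87*c^7*u^2 - 45*c^7*u + 3*c^7 - 245*c^6*u^3 + 261*c^6*u^2 - 45*c^6*u + c^6 + 348*c^5*u^4 - 735*c^5*u^3 + 261*c^5*u^2 - 15*c^5*u - 240*c^4*u^5 + 1044*c^4*u^4 - 735*c^4*u^3 + 87*c^4*u^2 + 64*c^3*u^6 - 720*c^3*u^5 + 1044*c^3*u^4 - 245*c^3*u^3 + 192*c^2*u^6 - 720*c^2*u^5 + 348*c^2*u^4 + 192*c*u^6 - 240*c*u^5 + 64*u^6))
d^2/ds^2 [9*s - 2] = 0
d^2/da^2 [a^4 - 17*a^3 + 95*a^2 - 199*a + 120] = 12*a^2 - 102*a + 190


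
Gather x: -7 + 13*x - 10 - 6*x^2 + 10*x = -6*x^2 + 23*x - 17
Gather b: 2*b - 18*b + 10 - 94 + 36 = -16*b - 48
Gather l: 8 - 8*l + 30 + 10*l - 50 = 2*l - 12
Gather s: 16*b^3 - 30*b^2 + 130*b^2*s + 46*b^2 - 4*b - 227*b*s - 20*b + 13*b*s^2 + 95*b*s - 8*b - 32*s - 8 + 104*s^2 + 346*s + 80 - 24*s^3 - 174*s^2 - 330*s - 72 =16*b^3 + 16*b^2 - 32*b - 24*s^3 + s^2*(13*b - 70) + s*(130*b^2 - 132*b - 16)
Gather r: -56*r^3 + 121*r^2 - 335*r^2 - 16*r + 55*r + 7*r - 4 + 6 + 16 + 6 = -56*r^3 - 214*r^2 + 46*r + 24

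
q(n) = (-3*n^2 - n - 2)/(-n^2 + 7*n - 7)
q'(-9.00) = -0.09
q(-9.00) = 1.56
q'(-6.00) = -0.14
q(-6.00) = 1.22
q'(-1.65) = -0.22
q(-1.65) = 0.40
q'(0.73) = 6.31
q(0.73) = 1.79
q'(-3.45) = -0.20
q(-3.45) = 0.80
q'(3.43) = -3.91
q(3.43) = -7.76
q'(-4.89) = -0.16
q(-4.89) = 1.06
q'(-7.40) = -0.11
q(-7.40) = 1.40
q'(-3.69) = -0.19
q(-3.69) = 0.84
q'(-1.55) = -0.22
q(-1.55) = 0.38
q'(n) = (-6*n - 1)/(-n^2 + 7*n - 7) + (2*n - 7)*(-3*n^2 - n - 2)/(-n^2 + 7*n - 7)^2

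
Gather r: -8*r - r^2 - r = -r^2 - 9*r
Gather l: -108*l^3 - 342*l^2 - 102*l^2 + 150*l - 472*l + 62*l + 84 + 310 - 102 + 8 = -108*l^3 - 444*l^2 - 260*l + 300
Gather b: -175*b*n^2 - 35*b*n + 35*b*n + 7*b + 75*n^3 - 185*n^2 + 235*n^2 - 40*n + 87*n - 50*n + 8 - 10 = b*(7 - 175*n^2) + 75*n^3 + 50*n^2 - 3*n - 2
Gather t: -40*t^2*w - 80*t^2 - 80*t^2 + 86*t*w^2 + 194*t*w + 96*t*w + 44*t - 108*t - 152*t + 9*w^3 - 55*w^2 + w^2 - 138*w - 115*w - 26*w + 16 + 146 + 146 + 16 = t^2*(-40*w - 160) + t*(86*w^2 + 290*w - 216) + 9*w^3 - 54*w^2 - 279*w + 324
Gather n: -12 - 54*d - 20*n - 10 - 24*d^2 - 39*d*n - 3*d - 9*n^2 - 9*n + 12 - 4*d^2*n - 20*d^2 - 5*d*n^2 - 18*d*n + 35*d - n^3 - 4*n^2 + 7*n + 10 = -44*d^2 - 22*d - n^3 + n^2*(-5*d - 13) + n*(-4*d^2 - 57*d - 22)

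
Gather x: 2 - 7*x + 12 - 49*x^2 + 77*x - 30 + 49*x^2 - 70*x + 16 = 0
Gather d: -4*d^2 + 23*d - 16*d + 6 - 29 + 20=-4*d^2 + 7*d - 3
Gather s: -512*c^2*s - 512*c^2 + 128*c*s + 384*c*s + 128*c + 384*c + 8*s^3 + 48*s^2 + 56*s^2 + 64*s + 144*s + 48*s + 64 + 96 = -512*c^2 + 512*c + 8*s^3 + 104*s^2 + s*(-512*c^2 + 512*c + 256) + 160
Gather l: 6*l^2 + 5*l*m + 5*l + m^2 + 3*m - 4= 6*l^2 + l*(5*m + 5) + m^2 + 3*m - 4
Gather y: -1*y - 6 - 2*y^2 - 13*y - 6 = -2*y^2 - 14*y - 12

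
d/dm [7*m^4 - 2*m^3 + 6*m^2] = 2*m*(14*m^2 - 3*m + 6)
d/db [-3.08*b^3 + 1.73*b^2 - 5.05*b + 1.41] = -9.24*b^2 + 3.46*b - 5.05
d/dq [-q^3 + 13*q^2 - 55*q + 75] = -3*q^2 + 26*q - 55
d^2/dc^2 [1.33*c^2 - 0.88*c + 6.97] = 2.66000000000000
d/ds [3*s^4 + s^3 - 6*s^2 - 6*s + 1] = 12*s^3 + 3*s^2 - 12*s - 6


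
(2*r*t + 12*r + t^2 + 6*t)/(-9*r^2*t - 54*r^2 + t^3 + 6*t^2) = (-2*r - t)/(9*r^2 - t^2)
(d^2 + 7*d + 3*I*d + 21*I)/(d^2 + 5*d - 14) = (d + 3*I)/(d - 2)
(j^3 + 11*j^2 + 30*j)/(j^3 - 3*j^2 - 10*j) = (j^2 + 11*j + 30)/(j^2 - 3*j - 10)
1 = 1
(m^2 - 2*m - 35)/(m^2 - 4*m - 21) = (m + 5)/(m + 3)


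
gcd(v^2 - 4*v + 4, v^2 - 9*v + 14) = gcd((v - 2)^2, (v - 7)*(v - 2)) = v - 2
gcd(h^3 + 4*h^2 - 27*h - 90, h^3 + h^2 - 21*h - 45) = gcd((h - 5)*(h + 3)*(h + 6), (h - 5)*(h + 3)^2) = h^2 - 2*h - 15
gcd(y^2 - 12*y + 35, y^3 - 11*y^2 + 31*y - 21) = y - 7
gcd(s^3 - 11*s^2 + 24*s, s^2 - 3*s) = s^2 - 3*s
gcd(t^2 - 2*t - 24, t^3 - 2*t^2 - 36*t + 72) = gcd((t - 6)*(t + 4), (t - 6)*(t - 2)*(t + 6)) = t - 6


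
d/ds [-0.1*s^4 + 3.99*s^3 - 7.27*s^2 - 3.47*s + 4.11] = -0.4*s^3 + 11.97*s^2 - 14.54*s - 3.47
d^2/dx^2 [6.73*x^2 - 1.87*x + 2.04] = 13.4600000000000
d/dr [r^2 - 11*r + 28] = 2*r - 11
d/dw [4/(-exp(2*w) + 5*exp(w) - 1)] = (8*exp(w) - 20)*exp(w)/(exp(2*w) - 5*exp(w) + 1)^2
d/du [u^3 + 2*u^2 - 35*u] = 3*u^2 + 4*u - 35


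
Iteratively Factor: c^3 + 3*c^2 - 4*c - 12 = (c - 2)*(c^2 + 5*c + 6) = (c - 2)*(c + 3)*(c + 2)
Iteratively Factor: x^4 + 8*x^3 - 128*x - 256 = (x + 4)*(x^3 + 4*x^2 - 16*x - 64) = (x + 4)^2*(x^2 - 16) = (x + 4)^3*(x - 4)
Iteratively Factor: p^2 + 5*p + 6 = (p + 3)*(p + 2)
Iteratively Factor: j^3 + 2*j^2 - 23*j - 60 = (j + 3)*(j^2 - j - 20) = (j + 3)*(j + 4)*(j - 5)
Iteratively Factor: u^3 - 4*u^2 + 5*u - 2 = (u - 1)*(u^2 - 3*u + 2) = (u - 2)*(u - 1)*(u - 1)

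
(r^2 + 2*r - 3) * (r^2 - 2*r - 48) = r^4 - 55*r^2 - 90*r + 144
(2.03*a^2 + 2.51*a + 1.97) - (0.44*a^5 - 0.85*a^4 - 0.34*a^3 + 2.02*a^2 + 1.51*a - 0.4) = -0.44*a^5 + 0.85*a^4 + 0.34*a^3 + 0.00999999999999979*a^2 + 1.0*a + 2.37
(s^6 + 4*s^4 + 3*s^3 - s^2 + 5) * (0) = 0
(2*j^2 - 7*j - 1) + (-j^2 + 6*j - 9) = j^2 - j - 10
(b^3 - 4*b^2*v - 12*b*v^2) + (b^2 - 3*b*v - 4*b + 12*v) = b^3 - 4*b^2*v + b^2 - 12*b*v^2 - 3*b*v - 4*b + 12*v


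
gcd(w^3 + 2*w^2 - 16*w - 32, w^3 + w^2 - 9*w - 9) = 1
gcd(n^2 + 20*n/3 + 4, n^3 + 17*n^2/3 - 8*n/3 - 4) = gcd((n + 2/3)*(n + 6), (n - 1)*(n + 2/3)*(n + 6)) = n^2 + 20*n/3 + 4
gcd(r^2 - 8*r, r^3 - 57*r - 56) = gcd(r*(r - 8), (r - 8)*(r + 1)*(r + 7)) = r - 8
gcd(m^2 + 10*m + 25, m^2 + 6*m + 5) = m + 5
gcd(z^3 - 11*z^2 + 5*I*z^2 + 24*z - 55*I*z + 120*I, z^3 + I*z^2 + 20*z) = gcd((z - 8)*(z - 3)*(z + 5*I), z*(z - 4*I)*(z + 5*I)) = z + 5*I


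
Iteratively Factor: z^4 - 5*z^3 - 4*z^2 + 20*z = (z - 2)*(z^3 - 3*z^2 - 10*z) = (z - 2)*(z + 2)*(z^2 - 5*z) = z*(z - 2)*(z + 2)*(z - 5)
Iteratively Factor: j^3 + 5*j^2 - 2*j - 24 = (j + 4)*(j^2 + j - 6) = (j + 3)*(j + 4)*(j - 2)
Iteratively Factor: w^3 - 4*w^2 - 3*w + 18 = (w - 3)*(w^2 - w - 6) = (w - 3)*(w + 2)*(w - 3)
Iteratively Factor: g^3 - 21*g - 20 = (g + 4)*(g^2 - 4*g - 5) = (g + 1)*(g + 4)*(g - 5)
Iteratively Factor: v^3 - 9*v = (v + 3)*(v^2 - 3*v) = v*(v + 3)*(v - 3)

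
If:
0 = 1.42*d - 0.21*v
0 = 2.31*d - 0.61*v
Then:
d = 0.00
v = 0.00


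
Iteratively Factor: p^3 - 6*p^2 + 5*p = (p)*(p^2 - 6*p + 5) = p*(p - 5)*(p - 1)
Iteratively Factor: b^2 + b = (b + 1)*(b)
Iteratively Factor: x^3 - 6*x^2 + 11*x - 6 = (x - 1)*(x^2 - 5*x + 6) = (x - 3)*(x - 1)*(x - 2)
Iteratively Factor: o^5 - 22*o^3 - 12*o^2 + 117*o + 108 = (o + 3)*(o^4 - 3*o^3 - 13*o^2 + 27*o + 36) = (o - 4)*(o + 3)*(o^3 + o^2 - 9*o - 9) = (o - 4)*(o + 3)^2*(o^2 - 2*o - 3) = (o - 4)*(o + 1)*(o + 3)^2*(o - 3)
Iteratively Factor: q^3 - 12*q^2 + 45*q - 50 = (q - 5)*(q^2 - 7*q + 10) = (q - 5)^2*(q - 2)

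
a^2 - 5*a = a*(a - 5)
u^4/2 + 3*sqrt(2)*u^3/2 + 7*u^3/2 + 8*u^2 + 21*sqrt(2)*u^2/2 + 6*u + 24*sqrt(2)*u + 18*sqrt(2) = (u/2 + 1)*(u + 2)*(u + 3)*(u + 3*sqrt(2))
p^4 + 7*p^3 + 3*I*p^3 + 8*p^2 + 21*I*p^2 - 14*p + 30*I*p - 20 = (p + 2)*(p + 5)*(p + I)*(p + 2*I)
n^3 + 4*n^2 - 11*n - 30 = (n - 3)*(n + 2)*(n + 5)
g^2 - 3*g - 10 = (g - 5)*(g + 2)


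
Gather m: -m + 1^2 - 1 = -m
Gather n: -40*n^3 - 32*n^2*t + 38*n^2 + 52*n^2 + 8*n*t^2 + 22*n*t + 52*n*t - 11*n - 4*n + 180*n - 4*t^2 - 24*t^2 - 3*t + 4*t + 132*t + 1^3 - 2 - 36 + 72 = -40*n^3 + n^2*(90 - 32*t) + n*(8*t^2 + 74*t + 165) - 28*t^2 + 133*t + 35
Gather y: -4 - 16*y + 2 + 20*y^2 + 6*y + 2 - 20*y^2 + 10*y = 0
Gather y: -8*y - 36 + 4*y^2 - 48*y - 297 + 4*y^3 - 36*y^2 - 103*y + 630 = 4*y^3 - 32*y^2 - 159*y + 297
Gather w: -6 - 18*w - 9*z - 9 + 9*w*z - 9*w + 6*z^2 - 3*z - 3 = w*(9*z - 27) + 6*z^2 - 12*z - 18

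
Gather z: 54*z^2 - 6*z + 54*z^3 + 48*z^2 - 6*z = 54*z^3 + 102*z^2 - 12*z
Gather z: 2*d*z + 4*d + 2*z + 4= 4*d + z*(2*d + 2) + 4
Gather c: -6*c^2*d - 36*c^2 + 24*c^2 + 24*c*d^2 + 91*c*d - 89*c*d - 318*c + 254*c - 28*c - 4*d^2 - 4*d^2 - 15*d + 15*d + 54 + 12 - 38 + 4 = c^2*(-6*d - 12) + c*(24*d^2 + 2*d - 92) - 8*d^2 + 32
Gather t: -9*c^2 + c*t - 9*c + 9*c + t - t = -9*c^2 + c*t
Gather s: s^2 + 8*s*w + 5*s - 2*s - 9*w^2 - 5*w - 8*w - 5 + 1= s^2 + s*(8*w + 3) - 9*w^2 - 13*w - 4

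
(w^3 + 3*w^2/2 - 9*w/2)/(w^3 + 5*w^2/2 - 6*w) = (w + 3)/(w + 4)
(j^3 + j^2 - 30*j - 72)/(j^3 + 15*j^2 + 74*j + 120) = (j^2 - 3*j - 18)/(j^2 + 11*j + 30)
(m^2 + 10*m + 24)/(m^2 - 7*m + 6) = (m^2 + 10*m + 24)/(m^2 - 7*m + 6)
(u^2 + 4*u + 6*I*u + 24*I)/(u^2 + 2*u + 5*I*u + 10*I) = (u^2 + u*(4 + 6*I) + 24*I)/(u^2 + u*(2 + 5*I) + 10*I)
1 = 1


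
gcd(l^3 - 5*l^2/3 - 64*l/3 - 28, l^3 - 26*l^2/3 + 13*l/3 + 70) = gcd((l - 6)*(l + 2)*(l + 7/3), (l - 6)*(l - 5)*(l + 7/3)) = l^2 - 11*l/3 - 14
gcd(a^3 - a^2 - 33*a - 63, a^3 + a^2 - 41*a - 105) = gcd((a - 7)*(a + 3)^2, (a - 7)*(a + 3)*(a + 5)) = a^2 - 4*a - 21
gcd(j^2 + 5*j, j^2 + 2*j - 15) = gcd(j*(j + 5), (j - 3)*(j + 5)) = j + 5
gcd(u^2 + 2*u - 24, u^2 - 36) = u + 6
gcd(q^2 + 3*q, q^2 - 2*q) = q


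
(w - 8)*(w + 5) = w^2 - 3*w - 40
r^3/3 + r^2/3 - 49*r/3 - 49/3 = (r/3 + 1/3)*(r - 7)*(r + 7)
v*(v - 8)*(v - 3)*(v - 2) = v^4 - 13*v^3 + 46*v^2 - 48*v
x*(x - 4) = x^2 - 4*x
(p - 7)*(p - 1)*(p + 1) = p^3 - 7*p^2 - p + 7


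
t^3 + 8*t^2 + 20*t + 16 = (t + 2)^2*(t + 4)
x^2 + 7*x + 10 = (x + 2)*(x + 5)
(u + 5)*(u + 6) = u^2 + 11*u + 30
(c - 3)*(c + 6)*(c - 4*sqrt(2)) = c^3 - 4*sqrt(2)*c^2 + 3*c^2 - 18*c - 12*sqrt(2)*c + 72*sqrt(2)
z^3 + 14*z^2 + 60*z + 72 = (z + 2)*(z + 6)^2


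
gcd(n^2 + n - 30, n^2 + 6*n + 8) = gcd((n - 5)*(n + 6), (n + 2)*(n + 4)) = 1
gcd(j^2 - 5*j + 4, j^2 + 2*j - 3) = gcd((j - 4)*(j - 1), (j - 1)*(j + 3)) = j - 1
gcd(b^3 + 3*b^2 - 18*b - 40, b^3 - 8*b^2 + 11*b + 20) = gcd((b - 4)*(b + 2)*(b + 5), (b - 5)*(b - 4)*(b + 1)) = b - 4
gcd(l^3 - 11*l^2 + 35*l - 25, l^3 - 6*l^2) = 1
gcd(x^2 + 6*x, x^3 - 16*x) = x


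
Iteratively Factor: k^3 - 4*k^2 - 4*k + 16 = (k + 2)*(k^2 - 6*k + 8) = (k - 4)*(k + 2)*(k - 2)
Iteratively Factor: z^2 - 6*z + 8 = (z - 4)*(z - 2)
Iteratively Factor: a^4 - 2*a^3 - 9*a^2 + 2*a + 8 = (a + 2)*(a^3 - 4*a^2 - a + 4) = (a - 1)*(a + 2)*(a^2 - 3*a - 4) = (a - 4)*(a - 1)*(a + 2)*(a + 1)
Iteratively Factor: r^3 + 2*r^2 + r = (r)*(r^2 + 2*r + 1) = r*(r + 1)*(r + 1)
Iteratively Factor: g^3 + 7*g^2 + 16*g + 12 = (g + 3)*(g^2 + 4*g + 4) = (g + 2)*(g + 3)*(g + 2)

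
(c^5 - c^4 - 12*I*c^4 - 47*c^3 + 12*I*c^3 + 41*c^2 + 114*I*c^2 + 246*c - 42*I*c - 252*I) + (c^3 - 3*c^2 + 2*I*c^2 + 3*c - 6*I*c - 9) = c^5 - c^4 - 12*I*c^4 - 46*c^3 + 12*I*c^3 + 38*c^2 + 116*I*c^2 + 249*c - 48*I*c - 9 - 252*I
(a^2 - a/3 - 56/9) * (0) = 0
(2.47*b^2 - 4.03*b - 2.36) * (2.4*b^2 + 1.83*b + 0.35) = 5.928*b^4 - 5.1519*b^3 - 12.1744*b^2 - 5.7293*b - 0.826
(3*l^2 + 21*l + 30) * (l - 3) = 3*l^3 + 12*l^2 - 33*l - 90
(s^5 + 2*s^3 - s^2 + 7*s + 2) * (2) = 2*s^5 + 4*s^3 - 2*s^2 + 14*s + 4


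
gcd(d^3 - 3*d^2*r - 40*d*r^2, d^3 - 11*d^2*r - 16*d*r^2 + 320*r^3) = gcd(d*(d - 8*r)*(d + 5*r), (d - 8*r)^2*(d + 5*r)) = -d^2 + 3*d*r + 40*r^2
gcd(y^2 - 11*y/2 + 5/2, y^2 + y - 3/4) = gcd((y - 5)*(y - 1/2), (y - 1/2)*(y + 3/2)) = y - 1/2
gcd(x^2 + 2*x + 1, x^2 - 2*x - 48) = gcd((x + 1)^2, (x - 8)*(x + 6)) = 1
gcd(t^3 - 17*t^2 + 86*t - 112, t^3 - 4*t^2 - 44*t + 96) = t^2 - 10*t + 16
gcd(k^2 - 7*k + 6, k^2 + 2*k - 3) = k - 1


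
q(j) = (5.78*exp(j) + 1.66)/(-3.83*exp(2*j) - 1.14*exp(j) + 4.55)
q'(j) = (5.78*exp(j) + 1.66)*(7.66*exp(2*j) + 1.14*exp(j))/(-3.83*exp(2*j) - 1.14*exp(j) + 4.55)^2 + 5.78*exp(j)/(-3.83*exp(2*j) - 1.14*exp(j) + 4.55)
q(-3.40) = 0.41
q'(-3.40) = 0.05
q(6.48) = -0.00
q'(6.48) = 0.00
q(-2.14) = 0.54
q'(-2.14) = 0.19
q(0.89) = -0.75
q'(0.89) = 1.06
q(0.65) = -1.09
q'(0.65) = 1.88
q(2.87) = -0.09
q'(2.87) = 0.09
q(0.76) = -0.91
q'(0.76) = 1.41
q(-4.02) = 0.39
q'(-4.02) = 0.02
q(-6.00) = 0.37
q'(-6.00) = 0.00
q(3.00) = -0.08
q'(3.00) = 0.08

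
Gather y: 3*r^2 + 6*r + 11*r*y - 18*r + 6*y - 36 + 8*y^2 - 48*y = 3*r^2 - 12*r + 8*y^2 + y*(11*r - 42) - 36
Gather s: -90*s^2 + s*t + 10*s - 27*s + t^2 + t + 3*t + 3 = -90*s^2 + s*(t - 17) + t^2 + 4*t + 3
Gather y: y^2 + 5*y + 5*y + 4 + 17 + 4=y^2 + 10*y + 25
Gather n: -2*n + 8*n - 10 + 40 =6*n + 30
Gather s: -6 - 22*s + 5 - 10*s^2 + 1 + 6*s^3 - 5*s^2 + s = 6*s^3 - 15*s^2 - 21*s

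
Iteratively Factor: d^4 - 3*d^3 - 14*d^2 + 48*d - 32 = (d + 4)*(d^3 - 7*d^2 + 14*d - 8) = (d - 2)*(d + 4)*(d^2 - 5*d + 4) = (d - 4)*(d - 2)*(d + 4)*(d - 1)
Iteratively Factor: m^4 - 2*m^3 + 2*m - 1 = (m - 1)*(m^3 - m^2 - m + 1) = (m - 1)^2*(m^2 - 1) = (m - 1)^3*(m + 1)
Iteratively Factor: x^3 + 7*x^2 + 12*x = (x)*(x^2 + 7*x + 12) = x*(x + 4)*(x + 3)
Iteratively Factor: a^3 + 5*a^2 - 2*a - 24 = (a + 4)*(a^2 + a - 6) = (a - 2)*(a + 4)*(a + 3)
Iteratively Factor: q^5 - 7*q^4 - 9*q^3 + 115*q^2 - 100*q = (q + 4)*(q^4 - 11*q^3 + 35*q^2 - 25*q) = (q - 5)*(q + 4)*(q^3 - 6*q^2 + 5*q) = (q - 5)^2*(q + 4)*(q^2 - q) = (q - 5)^2*(q - 1)*(q + 4)*(q)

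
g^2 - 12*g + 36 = (g - 6)^2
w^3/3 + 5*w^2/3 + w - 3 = (w/3 + 1)*(w - 1)*(w + 3)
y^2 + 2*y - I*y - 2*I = (y + 2)*(y - I)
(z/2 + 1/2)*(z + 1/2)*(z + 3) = z^3/2 + 9*z^2/4 + 5*z/2 + 3/4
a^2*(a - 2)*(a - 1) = a^4 - 3*a^3 + 2*a^2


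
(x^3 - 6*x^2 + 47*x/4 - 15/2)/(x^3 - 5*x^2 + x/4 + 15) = (2*x^2 - 7*x + 6)/(2*x^2 - 5*x - 12)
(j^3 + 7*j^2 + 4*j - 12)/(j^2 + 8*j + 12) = j - 1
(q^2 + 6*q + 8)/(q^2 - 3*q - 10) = (q + 4)/(q - 5)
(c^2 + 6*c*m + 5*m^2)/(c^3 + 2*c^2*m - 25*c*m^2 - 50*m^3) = (c + m)/(c^2 - 3*c*m - 10*m^2)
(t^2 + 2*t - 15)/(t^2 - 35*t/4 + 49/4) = 4*(t^2 + 2*t - 15)/(4*t^2 - 35*t + 49)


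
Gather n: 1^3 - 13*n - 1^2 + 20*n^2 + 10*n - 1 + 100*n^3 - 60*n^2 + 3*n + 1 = 100*n^3 - 40*n^2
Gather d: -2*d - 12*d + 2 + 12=14 - 14*d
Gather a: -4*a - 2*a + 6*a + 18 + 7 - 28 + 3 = 0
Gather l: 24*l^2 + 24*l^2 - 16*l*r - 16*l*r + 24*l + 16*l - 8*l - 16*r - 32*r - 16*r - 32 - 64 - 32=48*l^2 + l*(32 - 32*r) - 64*r - 128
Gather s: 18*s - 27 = 18*s - 27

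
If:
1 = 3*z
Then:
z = 1/3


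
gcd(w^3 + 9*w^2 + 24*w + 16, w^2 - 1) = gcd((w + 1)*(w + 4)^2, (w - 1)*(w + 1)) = w + 1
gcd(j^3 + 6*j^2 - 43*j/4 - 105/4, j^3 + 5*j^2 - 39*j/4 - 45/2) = j^2 - j - 15/4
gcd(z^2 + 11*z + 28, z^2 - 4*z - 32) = z + 4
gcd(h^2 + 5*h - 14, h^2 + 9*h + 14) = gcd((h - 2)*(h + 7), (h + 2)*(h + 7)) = h + 7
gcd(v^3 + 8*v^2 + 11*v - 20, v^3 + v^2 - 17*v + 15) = v^2 + 4*v - 5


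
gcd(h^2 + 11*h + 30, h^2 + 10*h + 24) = h + 6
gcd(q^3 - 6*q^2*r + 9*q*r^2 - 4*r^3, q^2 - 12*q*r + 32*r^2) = q - 4*r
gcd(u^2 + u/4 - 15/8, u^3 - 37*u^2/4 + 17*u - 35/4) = u - 5/4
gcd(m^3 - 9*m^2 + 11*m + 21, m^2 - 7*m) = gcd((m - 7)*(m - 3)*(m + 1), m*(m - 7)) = m - 7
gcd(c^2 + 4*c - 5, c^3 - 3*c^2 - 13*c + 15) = c - 1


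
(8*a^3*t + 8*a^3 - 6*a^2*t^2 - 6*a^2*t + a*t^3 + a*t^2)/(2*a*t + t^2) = a*(8*a^2*t + 8*a^2 - 6*a*t^2 - 6*a*t + t^3 + t^2)/(t*(2*a + t))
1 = 1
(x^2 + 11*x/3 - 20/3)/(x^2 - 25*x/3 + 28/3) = (x + 5)/(x - 7)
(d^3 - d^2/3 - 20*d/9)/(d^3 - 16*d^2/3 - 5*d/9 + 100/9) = d/(d - 5)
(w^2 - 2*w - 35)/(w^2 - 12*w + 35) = (w + 5)/(w - 5)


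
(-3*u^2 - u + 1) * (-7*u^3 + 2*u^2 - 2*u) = 21*u^5 + u^4 - 3*u^3 + 4*u^2 - 2*u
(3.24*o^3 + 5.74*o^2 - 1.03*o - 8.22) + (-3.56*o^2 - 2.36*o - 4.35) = 3.24*o^3 + 2.18*o^2 - 3.39*o - 12.57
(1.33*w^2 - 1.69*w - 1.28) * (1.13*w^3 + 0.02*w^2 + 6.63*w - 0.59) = 1.5029*w^5 - 1.8831*w^4 + 7.3377*w^3 - 12.015*w^2 - 7.4893*w + 0.7552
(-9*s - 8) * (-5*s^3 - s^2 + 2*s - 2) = 45*s^4 + 49*s^3 - 10*s^2 + 2*s + 16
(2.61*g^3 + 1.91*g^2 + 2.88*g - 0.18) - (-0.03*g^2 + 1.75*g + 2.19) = 2.61*g^3 + 1.94*g^2 + 1.13*g - 2.37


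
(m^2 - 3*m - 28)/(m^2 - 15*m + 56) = (m + 4)/(m - 8)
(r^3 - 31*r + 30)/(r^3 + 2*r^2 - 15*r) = (r^3 - 31*r + 30)/(r*(r^2 + 2*r - 15))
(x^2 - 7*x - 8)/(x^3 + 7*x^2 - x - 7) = (x - 8)/(x^2 + 6*x - 7)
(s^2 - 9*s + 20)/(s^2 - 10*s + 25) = (s - 4)/(s - 5)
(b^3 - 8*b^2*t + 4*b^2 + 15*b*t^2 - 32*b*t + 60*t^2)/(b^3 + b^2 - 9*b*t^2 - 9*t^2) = (b^2 - 5*b*t + 4*b - 20*t)/(b^2 + 3*b*t + b + 3*t)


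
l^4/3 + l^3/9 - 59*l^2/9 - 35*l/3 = l*(l/3 + 1)*(l - 5)*(l + 7/3)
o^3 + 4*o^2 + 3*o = o*(o + 1)*(o + 3)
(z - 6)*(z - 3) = z^2 - 9*z + 18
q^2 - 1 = (q - 1)*(q + 1)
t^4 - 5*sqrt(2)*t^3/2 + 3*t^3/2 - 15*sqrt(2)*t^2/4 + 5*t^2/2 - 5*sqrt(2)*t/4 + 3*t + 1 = (t + 1/2)*(t + 1)*(t - 2*sqrt(2))*(t - sqrt(2)/2)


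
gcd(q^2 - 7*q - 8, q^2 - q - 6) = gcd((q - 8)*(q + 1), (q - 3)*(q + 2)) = 1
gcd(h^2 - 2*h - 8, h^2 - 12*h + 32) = h - 4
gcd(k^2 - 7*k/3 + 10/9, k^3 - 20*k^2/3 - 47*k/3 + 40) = k - 5/3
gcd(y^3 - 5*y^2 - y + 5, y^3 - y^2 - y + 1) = y^2 - 1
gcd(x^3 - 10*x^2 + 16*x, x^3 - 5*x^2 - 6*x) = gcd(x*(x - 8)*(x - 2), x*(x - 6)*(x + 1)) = x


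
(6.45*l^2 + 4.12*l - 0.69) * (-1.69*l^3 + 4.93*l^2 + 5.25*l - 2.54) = -10.9005*l^5 + 24.8357*l^4 + 55.3402*l^3 + 1.8453*l^2 - 14.0873*l + 1.7526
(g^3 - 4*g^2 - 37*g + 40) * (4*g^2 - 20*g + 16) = 4*g^5 - 36*g^4 - 52*g^3 + 836*g^2 - 1392*g + 640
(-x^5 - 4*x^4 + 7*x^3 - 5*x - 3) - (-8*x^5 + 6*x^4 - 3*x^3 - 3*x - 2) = 7*x^5 - 10*x^4 + 10*x^3 - 2*x - 1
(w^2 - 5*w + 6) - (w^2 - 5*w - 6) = 12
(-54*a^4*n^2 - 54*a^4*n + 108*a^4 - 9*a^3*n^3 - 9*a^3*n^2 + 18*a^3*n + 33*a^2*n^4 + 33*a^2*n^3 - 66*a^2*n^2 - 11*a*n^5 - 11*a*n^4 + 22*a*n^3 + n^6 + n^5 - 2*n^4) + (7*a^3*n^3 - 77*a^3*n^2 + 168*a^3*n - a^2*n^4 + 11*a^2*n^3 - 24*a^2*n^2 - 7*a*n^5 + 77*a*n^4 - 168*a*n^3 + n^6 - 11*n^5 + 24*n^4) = -54*a^4*n^2 - 54*a^4*n + 108*a^4 - 2*a^3*n^3 - 86*a^3*n^2 + 186*a^3*n + 32*a^2*n^4 + 44*a^2*n^3 - 90*a^2*n^2 - 18*a*n^5 + 66*a*n^4 - 146*a*n^3 + 2*n^6 - 10*n^5 + 22*n^4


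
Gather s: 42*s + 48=42*s + 48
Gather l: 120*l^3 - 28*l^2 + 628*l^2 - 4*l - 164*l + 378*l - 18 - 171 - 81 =120*l^3 + 600*l^2 + 210*l - 270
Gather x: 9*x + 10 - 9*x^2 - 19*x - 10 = -9*x^2 - 10*x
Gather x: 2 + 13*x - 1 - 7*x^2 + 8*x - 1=-7*x^2 + 21*x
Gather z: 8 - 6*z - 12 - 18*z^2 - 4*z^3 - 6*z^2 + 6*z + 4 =-4*z^3 - 24*z^2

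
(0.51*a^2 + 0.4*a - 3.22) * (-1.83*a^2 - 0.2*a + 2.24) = -0.9333*a^4 - 0.834*a^3 + 6.955*a^2 + 1.54*a - 7.2128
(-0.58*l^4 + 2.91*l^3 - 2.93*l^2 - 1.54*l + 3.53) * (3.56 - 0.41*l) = 0.2378*l^5 - 3.2579*l^4 + 11.5609*l^3 - 9.7994*l^2 - 6.9297*l + 12.5668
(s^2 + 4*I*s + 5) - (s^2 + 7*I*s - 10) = -3*I*s + 15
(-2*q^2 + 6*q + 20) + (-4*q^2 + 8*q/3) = -6*q^2 + 26*q/3 + 20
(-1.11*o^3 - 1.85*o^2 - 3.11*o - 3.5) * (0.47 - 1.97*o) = 2.1867*o^4 + 3.1228*o^3 + 5.2572*o^2 + 5.4333*o - 1.645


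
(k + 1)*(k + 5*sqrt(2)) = k^2 + k + 5*sqrt(2)*k + 5*sqrt(2)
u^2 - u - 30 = (u - 6)*(u + 5)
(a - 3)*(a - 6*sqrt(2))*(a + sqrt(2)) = a^3 - 5*sqrt(2)*a^2 - 3*a^2 - 12*a + 15*sqrt(2)*a + 36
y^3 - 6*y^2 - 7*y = y*(y - 7)*(y + 1)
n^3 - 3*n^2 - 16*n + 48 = (n - 4)*(n - 3)*(n + 4)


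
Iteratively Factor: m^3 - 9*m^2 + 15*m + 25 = (m + 1)*(m^2 - 10*m + 25) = (m - 5)*(m + 1)*(m - 5)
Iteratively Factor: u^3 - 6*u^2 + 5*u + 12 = (u + 1)*(u^2 - 7*u + 12) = (u - 3)*(u + 1)*(u - 4)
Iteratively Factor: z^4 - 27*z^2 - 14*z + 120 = (z + 4)*(z^3 - 4*z^2 - 11*z + 30) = (z - 5)*(z + 4)*(z^2 + z - 6) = (z - 5)*(z - 2)*(z + 4)*(z + 3)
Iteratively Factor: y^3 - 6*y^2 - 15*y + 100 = (y - 5)*(y^2 - y - 20) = (y - 5)^2*(y + 4)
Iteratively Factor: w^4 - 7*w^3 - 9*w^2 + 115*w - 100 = (w + 4)*(w^3 - 11*w^2 + 35*w - 25) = (w - 1)*(w + 4)*(w^2 - 10*w + 25) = (w - 5)*(w - 1)*(w + 4)*(w - 5)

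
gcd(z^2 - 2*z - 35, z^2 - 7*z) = z - 7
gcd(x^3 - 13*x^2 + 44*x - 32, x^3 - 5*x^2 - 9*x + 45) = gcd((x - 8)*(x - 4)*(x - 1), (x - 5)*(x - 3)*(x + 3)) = 1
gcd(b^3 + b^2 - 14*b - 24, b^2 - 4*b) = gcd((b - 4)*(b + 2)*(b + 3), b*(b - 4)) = b - 4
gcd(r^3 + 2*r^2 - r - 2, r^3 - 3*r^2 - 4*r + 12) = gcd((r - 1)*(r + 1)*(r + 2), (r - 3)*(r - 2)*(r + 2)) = r + 2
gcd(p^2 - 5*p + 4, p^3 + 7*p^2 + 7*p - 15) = p - 1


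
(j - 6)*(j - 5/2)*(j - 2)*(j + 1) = j^4 - 19*j^3/2 + 43*j^2/2 + 2*j - 30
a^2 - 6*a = a*(a - 6)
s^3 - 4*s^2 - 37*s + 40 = (s - 8)*(s - 1)*(s + 5)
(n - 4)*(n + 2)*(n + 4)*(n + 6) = n^4 + 8*n^3 - 4*n^2 - 128*n - 192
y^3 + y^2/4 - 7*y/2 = y*(y - 7/4)*(y + 2)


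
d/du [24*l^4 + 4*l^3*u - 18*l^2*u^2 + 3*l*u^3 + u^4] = 4*l^3 - 36*l^2*u + 9*l*u^2 + 4*u^3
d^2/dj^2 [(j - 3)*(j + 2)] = 2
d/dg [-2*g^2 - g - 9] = -4*g - 1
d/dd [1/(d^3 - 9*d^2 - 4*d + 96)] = (-3*d^2 + 18*d + 4)/(d^3 - 9*d^2 - 4*d + 96)^2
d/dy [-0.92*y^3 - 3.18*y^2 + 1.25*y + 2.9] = -2.76*y^2 - 6.36*y + 1.25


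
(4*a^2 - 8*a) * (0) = 0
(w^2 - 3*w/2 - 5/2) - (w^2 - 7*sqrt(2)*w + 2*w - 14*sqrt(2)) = -7*w/2 + 7*sqrt(2)*w - 5/2 + 14*sqrt(2)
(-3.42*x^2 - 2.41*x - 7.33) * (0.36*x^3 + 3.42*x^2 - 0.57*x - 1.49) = -1.2312*x^5 - 12.564*x^4 - 8.9316*x^3 - 18.5991*x^2 + 7.769*x + 10.9217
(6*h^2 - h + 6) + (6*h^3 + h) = 6*h^3 + 6*h^2 + 6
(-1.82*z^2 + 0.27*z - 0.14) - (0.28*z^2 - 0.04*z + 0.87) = -2.1*z^2 + 0.31*z - 1.01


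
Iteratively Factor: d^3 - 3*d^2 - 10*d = (d - 5)*(d^2 + 2*d) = (d - 5)*(d + 2)*(d)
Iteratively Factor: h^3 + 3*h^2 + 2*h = (h + 1)*(h^2 + 2*h) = (h + 1)*(h + 2)*(h)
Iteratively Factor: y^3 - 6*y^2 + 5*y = (y)*(y^2 - 6*y + 5) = y*(y - 5)*(y - 1)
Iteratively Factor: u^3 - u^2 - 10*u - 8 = (u + 2)*(u^2 - 3*u - 4) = (u - 4)*(u + 2)*(u + 1)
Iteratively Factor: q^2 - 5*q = (q)*(q - 5)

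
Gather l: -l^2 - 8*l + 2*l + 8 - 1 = -l^2 - 6*l + 7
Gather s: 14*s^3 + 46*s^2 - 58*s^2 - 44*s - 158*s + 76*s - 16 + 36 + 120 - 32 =14*s^3 - 12*s^2 - 126*s + 108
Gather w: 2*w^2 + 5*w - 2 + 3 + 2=2*w^2 + 5*w + 3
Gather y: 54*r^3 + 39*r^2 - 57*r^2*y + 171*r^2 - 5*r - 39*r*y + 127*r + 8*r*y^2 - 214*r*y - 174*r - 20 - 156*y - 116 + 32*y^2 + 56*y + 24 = 54*r^3 + 210*r^2 - 52*r + y^2*(8*r + 32) + y*(-57*r^2 - 253*r - 100) - 112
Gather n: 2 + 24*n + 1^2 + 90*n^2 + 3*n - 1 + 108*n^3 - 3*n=108*n^3 + 90*n^2 + 24*n + 2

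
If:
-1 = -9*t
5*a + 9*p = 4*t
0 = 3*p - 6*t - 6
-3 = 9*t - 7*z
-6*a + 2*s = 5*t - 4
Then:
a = -176/45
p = 20/9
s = -1211/90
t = 1/9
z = 4/7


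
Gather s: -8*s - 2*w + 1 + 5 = -8*s - 2*w + 6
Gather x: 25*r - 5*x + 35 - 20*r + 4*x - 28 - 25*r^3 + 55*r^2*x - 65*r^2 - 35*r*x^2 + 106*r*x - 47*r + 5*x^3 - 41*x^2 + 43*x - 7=-25*r^3 - 65*r^2 - 42*r + 5*x^3 + x^2*(-35*r - 41) + x*(55*r^2 + 106*r + 42)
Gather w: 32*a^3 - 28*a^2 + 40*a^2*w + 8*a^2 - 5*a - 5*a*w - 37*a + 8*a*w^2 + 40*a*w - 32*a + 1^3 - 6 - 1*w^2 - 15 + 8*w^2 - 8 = 32*a^3 - 20*a^2 - 74*a + w^2*(8*a + 7) + w*(40*a^2 + 35*a) - 28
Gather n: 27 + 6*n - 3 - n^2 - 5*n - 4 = -n^2 + n + 20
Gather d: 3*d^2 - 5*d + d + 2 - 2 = 3*d^2 - 4*d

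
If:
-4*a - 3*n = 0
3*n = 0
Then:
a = 0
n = 0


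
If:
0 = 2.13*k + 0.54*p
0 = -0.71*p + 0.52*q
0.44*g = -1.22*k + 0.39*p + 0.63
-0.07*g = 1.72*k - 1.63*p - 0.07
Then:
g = 1.46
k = -0.00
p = 0.02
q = 0.02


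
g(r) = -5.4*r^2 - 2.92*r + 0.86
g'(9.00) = -100.12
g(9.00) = -462.82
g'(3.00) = -35.32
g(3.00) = -56.50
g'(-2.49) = 23.97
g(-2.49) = -25.35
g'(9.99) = -110.81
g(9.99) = -567.23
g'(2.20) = -26.68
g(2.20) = -31.70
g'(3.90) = -45.04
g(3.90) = -92.66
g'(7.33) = -82.08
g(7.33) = -310.68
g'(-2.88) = 28.18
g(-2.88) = -35.52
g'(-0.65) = 4.10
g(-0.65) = 0.48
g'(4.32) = -49.58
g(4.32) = -112.53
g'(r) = -10.8*r - 2.92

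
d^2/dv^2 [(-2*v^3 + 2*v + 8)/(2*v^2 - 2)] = 8*(3*v^2 + 1)/(v^6 - 3*v^4 + 3*v^2 - 1)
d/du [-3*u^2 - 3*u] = -6*u - 3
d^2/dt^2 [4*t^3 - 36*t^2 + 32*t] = 24*t - 72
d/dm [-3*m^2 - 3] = -6*m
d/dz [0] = 0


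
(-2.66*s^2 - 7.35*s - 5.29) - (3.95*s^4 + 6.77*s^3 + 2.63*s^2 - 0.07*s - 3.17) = -3.95*s^4 - 6.77*s^3 - 5.29*s^2 - 7.28*s - 2.12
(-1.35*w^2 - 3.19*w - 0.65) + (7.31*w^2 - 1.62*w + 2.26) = 5.96*w^2 - 4.81*w + 1.61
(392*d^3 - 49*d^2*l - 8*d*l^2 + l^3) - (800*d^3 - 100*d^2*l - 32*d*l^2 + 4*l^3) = -408*d^3 + 51*d^2*l + 24*d*l^2 - 3*l^3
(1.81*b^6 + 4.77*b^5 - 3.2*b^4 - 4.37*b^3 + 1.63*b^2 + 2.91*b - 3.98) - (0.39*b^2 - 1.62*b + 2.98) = 1.81*b^6 + 4.77*b^5 - 3.2*b^4 - 4.37*b^3 + 1.24*b^2 + 4.53*b - 6.96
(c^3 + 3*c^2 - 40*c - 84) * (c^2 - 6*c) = c^5 - 3*c^4 - 58*c^3 + 156*c^2 + 504*c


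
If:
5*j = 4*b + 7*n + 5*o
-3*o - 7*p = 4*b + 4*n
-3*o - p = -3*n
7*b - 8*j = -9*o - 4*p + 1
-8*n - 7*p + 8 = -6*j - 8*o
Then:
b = -1129/1677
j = -1076/1677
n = 28/1677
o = -212/1677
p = 240/559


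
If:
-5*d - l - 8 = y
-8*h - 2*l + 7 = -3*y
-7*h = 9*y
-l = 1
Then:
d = -196/155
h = 27/31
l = -1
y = -21/31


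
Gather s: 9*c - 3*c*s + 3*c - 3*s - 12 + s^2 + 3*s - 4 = -3*c*s + 12*c + s^2 - 16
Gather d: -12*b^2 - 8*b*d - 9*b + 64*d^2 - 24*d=-12*b^2 - 9*b + 64*d^2 + d*(-8*b - 24)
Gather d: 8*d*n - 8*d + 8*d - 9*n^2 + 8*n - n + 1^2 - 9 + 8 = 8*d*n - 9*n^2 + 7*n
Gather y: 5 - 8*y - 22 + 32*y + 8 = 24*y - 9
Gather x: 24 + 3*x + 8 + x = 4*x + 32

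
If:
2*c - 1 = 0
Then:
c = 1/2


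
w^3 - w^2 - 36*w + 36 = (w - 6)*(w - 1)*(w + 6)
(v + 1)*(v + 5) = v^2 + 6*v + 5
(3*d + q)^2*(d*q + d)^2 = 9*d^4*q^2 + 18*d^4*q + 9*d^4 + 6*d^3*q^3 + 12*d^3*q^2 + 6*d^3*q + d^2*q^4 + 2*d^2*q^3 + d^2*q^2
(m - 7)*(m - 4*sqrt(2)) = m^2 - 7*m - 4*sqrt(2)*m + 28*sqrt(2)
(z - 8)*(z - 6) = z^2 - 14*z + 48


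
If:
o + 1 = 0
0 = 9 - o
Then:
No Solution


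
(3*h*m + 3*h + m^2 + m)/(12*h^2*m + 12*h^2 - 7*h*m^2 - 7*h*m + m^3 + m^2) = (3*h + m)/(12*h^2 - 7*h*m + m^2)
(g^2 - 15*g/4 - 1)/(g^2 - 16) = (g + 1/4)/(g + 4)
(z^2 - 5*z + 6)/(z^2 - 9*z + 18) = (z - 2)/(z - 6)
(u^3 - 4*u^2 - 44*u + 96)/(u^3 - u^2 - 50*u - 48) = (u - 2)/(u + 1)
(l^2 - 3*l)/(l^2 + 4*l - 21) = l/(l + 7)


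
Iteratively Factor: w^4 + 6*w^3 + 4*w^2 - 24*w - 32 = (w + 2)*(w^3 + 4*w^2 - 4*w - 16) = (w - 2)*(w + 2)*(w^2 + 6*w + 8) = (w - 2)*(w + 2)^2*(w + 4)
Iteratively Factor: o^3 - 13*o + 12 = (o - 1)*(o^2 + o - 12) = (o - 1)*(o + 4)*(o - 3)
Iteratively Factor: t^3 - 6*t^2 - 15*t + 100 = (t - 5)*(t^2 - t - 20) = (t - 5)*(t + 4)*(t - 5)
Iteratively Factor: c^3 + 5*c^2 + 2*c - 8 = (c - 1)*(c^2 + 6*c + 8) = (c - 1)*(c + 2)*(c + 4)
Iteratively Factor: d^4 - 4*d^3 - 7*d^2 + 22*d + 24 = (d - 3)*(d^3 - d^2 - 10*d - 8) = (d - 3)*(d + 2)*(d^2 - 3*d - 4) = (d - 3)*(d + 1)*(d + 2)*(d - 4)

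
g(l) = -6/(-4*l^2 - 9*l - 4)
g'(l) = -6*(8*l + 9)/(-4*l^2 - 9*l - 4)^2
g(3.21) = 0.08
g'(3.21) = -0.04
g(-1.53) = -14.76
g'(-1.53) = 117.70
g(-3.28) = 0.34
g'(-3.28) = 0.34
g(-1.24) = -5.94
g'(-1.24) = 5.42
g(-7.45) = 0.04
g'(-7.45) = 0.01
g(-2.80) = 0.59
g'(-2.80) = 0.78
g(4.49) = 0.05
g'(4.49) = -0.02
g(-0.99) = -6.06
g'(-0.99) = -6.62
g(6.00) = 0.03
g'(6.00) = -0.00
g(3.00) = 0.09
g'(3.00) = -0.04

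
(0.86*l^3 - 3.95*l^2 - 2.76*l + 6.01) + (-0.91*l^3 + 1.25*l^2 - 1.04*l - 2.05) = -0.05*l^3 - 2.7*l^2 - 3.8*l + 3.96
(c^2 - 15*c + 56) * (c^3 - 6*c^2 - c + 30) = c^5 - 21*c^4 + 145*c^3 - 291*c^2 - 506*c + 1680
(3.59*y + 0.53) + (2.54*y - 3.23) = 6.13*y - 2.7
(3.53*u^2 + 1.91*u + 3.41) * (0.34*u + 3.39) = 1.2002*u^3 + 12.6161*u^2 + 7.6343*u + 11.5599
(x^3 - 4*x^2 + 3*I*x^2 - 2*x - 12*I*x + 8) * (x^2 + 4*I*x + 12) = x^5 - 4*x^4 + 7*I*x^4 - 2*x^3 - 28*I*x^3 + 8*x^2 + 28*I*x^2 - 24*x - 112*I*x + 96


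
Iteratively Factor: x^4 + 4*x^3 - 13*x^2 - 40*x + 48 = (x - 3)*(x^3 + 7*x^2 + 8*x - 16) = (x - 3)*(x - 1)*(x^2 + 8*x + 16) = (x - 3)*(x - 1)*(x + 4)*(x + 4)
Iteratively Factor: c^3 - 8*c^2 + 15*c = (c)*(c^2 - 8*c + 15) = c*(c - 3)*(c - 5)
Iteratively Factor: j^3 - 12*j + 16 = (j - 2)*(j^2 + 2*j - 8) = (j - 2)^2*(j + 4)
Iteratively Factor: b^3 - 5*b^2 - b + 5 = (b + 1)*(b^2 - 6*b + 5) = (b - 1)*(b + 1)*(b - 5)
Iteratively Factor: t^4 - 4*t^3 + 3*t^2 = (t - 3)*(t^3 - t^2) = (t - 3)*(t - 1)*(t^2) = t*(t - 3)*(t - 1)*(t)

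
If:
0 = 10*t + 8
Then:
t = -4/5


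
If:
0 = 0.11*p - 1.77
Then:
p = 16.09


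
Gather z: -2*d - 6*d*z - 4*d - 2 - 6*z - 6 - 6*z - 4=-6*d + z*(-6*d - 12) - 12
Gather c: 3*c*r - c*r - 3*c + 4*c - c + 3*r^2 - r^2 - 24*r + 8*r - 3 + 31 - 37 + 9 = 2*c*r + 2*r^2 - 16*r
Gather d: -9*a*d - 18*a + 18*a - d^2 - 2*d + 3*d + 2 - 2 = -d^2 + d*(1 - 9*a)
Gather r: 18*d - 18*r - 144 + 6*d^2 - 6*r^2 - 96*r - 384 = 6*d^2 + 18*d - 6*r^2 - 114*r - 528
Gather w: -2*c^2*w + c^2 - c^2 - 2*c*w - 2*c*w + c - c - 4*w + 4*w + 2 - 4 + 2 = w*(-2*c^2 - 4*c)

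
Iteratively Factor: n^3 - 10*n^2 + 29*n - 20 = (n - 1)*(n^2 - 9*n + 20) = (n - 5)*(n - 1)*(n - 4)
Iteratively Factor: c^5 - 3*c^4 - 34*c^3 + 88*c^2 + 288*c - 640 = (c + 4)*(c^4 - 7*c^3 - 6*c^2 + 112*c - 160) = (c - 4)*(c + 4)*(c^3 - 3*c^2 - 18*c + 40) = (c - 4)*(c - 2)*(c + 4)*(c^2 - c - 20) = (c - 5)*(c - 4)*(c - 2)*(c + 4)*(c + 4)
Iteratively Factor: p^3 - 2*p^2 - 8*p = (p - 4)*(p^2 + 2*p) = (p - 4)*(p + 2)*(p)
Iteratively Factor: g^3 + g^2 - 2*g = (g + 2)*(g^2 - g) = g*(g + 2)*(g - 1)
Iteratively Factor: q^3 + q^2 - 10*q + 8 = (q - 1)*(q^2 + 2*q - 8) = (q - 2)*(q - 1)*(q + 4)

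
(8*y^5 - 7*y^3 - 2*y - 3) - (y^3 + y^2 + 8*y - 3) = 8*y^5 - 8*y^3 - y^2 - 10*y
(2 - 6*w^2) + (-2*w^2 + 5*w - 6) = -8*w^2 + 5*w - 4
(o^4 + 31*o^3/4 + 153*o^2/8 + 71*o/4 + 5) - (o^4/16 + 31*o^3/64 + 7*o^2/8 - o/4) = 15*o^4/16 + 465*o^3/64 + 73*o^2/4 + 18*o + 5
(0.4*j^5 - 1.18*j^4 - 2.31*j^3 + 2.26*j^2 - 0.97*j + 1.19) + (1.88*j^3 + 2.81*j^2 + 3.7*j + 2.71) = 0.4*j^5 - 1.18*j^4 - 0.43*j^3 + 5.07*j^2 + 2.73*j + 3.9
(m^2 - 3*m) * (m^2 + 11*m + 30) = m^4 + 8*m^3 - 3*m^2 - 90*m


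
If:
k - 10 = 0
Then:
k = 10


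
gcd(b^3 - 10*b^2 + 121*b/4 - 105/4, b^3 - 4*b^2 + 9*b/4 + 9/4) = b - 3/2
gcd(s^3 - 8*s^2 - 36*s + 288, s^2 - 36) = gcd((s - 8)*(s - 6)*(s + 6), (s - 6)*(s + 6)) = s^2 - 36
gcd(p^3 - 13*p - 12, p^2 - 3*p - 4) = p^2 - 3*p - 4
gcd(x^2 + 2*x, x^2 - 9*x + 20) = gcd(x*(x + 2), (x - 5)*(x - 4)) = 1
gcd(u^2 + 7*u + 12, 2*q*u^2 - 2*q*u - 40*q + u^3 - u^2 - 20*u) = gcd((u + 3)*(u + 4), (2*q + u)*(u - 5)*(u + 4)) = u + 4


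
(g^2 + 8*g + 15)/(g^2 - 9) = (g + 5)/(g - 3)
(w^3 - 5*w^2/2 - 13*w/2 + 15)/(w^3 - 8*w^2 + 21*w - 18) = (w + 5/2)/(w - 3)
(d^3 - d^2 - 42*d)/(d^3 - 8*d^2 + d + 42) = d*(d + 6)/(d^2 - d - 6)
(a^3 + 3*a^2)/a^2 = a + 3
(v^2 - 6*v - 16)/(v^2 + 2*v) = (v - 8)/v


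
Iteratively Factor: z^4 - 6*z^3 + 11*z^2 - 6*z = (z)*(z^3 - 6*z^2 + 11*z - 6) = z*(z - 1)*(z^2 - 5*z + 6) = z*(z - 2)*(z - 1)*(z - 3)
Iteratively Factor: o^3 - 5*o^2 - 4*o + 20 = (o + 2)*(o^2 - 7*o + 10) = (o - 2)*(o + 2)*(o - 5)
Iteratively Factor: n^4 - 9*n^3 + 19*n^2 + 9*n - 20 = (n + 1)*(n^3 - 10*n^2 + 29*n - 20) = (n - 1)*(n + 1)*(n^2 - 9*n + 20) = (n - 5)*(n - 1)*(n + 1)*(n - 4)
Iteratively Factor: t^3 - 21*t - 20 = (t + 4)*(t^2 - 4*t - 5) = (t - 5)*(t + 4)*(t + 1)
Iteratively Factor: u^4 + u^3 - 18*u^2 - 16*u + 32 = (u + 2)*(u^3 - u^2 - 16*u + 16) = (u - 4)*(u + 2)*(u^2 + 3*u - 4) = (u - 4)*(u + 2)*(u + 4)*(u - 1)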